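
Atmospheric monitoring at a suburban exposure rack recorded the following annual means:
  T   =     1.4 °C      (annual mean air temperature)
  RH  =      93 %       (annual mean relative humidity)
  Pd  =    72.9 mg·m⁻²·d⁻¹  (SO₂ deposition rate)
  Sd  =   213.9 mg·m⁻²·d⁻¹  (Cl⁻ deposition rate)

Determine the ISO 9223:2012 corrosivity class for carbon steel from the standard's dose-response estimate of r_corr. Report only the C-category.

C5

carbon steel: temperature factor f = +0.150·(-8.6) = -1.2900
  sulphur-dioxide contribution → 29.12 μm/a
  chloride contribution → 64.64 μm/a
  total first-year rate 93.76 μm/a
93.8 μm/a falls in (80, 200] for carbon steel → category C5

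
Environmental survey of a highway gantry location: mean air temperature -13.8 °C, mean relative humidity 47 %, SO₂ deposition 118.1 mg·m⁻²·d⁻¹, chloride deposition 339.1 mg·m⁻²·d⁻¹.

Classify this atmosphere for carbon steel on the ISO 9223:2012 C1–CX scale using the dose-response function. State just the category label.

carbon steel: temperature factor f = +0.150·(-23.8) = -3.5700
  SO₂ term: 1.77·118.1^0.52·exp(0.02·47-3.5700) = 1.525
  Sd branch = 0.102·Sd^0.62·e^(0.033·RH+0.04·T) = 10.26 μm/a
  r_corr = 1.525 + 10.26 = 11.79 μm/a
ISO 9223 Table 2 (carbon steel): 1.3 < 11.8 ≤ 25 μm/a ⇒ C2

C2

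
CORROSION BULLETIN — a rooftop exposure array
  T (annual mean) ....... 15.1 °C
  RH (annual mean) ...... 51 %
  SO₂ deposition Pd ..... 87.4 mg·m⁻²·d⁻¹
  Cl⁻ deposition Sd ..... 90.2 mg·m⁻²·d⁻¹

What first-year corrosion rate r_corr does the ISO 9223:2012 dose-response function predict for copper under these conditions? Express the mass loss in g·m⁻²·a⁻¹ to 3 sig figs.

r_corr = 6.12 g·m⁻²·a⁻¹

copper: temperature factor f = -0.080·(5.1) = -0.4080
  Pd branch = 0.0053·Pd^0.26·e^(0.059·RH+f) = 0.2284 μm/a
  Cl⁻ term: 0.01025·90.2^0.27·exp(0.036·51+0.049·15.1) = 0.4543
  r_corr = 0.2284 + 0.4543 = 0.6827 μm/a
Convert to mass loss: 0.6827 μm/a × 8.96 g/cm³ = 6.117 g·m⁻²·a⁻¹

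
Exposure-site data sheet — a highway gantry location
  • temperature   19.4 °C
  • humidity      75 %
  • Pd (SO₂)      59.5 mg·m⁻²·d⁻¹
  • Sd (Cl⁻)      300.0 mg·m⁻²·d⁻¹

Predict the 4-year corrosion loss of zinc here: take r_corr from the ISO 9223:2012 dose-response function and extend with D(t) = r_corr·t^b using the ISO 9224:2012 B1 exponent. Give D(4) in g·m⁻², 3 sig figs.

D(4) = 122 g·m⁻²

zinc: T>10 °C ⇒ hinge -0.071·(19.4−10) = -0.6674
  SO₂ term: 0.0129·59.5^0.44·exp(0.046·75-0.6674) = 1.258
  Cl⁻ term: 0.0175·300.0^0.57·exp(0.008·75+0.085·19.4) = 4.283
  sum: 1.258 + 4.283 → r_corr = 5.541 μm/a
Long-term exponent b (ISO 9224 Table 2, B1) = 0.813
  D(4) = 5.541 × 4^0.813 = 5.541 × 3.087 = 17.1 μm
  Mass loss = 17.1 μm × 7.14 g/cm³ = 122.1 g·m⁻²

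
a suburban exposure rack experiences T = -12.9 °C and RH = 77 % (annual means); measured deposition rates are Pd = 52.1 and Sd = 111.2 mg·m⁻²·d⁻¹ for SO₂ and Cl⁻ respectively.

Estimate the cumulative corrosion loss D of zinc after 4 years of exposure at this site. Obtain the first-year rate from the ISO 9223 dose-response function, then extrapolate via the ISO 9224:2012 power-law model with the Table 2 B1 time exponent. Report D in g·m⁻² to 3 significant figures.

zinc: temperature factor f = +0.038·(-22.9) = -0.8702
  SO₂ term: 0.0129·52.1^0.44·exp(0.046·77-0.8702) = 1.063
  Sd branch = 0.0175·Sd^0.57·e^(0.008·RH+0.085·T) = 0.1587 μm/a
  sum: 1.063 + 0.1587 → r_corr = 1.221 μm/a
Power-law: D(4) = r_corr · 4^0.813
  D(4) = 1.221 × 4^0.813 = 1.221 × 3.087 = 3.77 μm
  Mass loss = 3.77 μm × 7.14 g/cm³ = 26.91 g·m⁻²

D(4) = 26.9 g·m⁻²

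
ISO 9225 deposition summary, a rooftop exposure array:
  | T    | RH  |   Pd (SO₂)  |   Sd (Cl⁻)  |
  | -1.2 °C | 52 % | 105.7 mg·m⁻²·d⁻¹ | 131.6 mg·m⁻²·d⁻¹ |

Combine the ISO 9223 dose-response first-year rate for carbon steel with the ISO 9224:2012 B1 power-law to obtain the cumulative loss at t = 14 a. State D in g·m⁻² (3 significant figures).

carbon steel: T≤10 °C ⇒ hinge +0.150·(-1.2−10) = -1.6800
  Pd branch = 1.77·Pd^0.52·e^(0.02·RH+f) = 10.53 μm/a
  Cl⁻ term: 0.102·131.6^0.62·exp(0.033·52+0.04·-1.2) = 11.14
  sum: 10.53 + 11.14 → r_corr = 21.67 μm/a
Power-law: D(14) = r_corr · 14^0.523
  D(14) = 21.67 × 14^0.523 = 21.67 × 3.976 = 86.17 μm
  Mass loss = 86.17 μm × 7.85 g/cm³ = 676.5 g·m⁻²

D(14) = 676 g·m⁻²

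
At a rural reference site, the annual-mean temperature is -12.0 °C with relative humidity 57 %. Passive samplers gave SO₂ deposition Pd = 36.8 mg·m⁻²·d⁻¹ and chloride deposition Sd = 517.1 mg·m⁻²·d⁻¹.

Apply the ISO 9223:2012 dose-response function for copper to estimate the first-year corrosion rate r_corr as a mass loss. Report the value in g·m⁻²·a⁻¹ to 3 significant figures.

copper: temperature factor f = +0.126·(-22.0) = -2.7720
  SO₂ term: 0.0053·36.8^0.26·exp(0.059·57-2.7720) = 0.02444
  Cl⁻ term: 0.01025·517.1^0.27·exp(0.036·57+0.049·-12.0) = 0.2394
  r_corr = 0.02444 + 0.2394 = 0.2639 μm/a
Convert to mass loss: 0.2639 μm/a × 8.96 g/cm³ = 2.364 g·m⁻²·a⁻¹

r_corr = 2.36 g·m⁻²·a⁻¹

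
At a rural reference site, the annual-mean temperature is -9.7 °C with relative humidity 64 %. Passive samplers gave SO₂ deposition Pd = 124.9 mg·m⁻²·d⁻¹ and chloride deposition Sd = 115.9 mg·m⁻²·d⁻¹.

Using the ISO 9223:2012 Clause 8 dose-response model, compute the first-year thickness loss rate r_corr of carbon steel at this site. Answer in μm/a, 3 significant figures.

r_corr = 15.0 μm/a

carbon steel: T≤10 °C ⇒ hinge +0.150·(-9.7−10) = -2.9550
  Pd branch = 1.77·Pd^0.52·e^(0.02·RH+f) = 4.081 μm/a
  Cl⁻ term: 0.102·115.9^0.62·exp(0.033·64+0.04·-9.7) = 10.89
  sum: 4.081 + 10.89 → r_corr = 14.97 μm/a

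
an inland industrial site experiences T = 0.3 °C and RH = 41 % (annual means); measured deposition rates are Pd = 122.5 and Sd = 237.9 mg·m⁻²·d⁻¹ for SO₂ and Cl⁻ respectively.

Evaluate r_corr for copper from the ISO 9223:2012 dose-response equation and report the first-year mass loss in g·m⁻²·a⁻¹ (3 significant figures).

r_corr = 2.34 g·m⁻²·a⁻¹

copper: f(T) = +0.126·(T−10) [T≤10 °C] = -1.2222
  SO₂ term: 0.0053·122.5^0.26·exp(0.059·41-1.2222) = 0.06123
  Sd branch = 0.01025·Sd^0.27·e^(0.036·RH+0.049·T) = 0.1994 μm/a
  sum: 0.06123 + 0.1994 → r_corr = 0.2606 μm/a
Convert to mass loss: 0.2606 μm/a × 8.96 g/cm³ = 2.335 g·m⁻²·a⁻¹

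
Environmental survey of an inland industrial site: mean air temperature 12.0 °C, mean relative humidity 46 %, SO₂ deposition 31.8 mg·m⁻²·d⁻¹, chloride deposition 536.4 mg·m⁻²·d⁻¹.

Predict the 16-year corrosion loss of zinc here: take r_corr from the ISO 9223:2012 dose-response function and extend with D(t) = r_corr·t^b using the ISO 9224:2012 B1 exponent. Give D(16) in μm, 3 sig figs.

zinc: f(T) = -0.071·(T−10) [T>10 °C] = -0.1420
  Pd branch = 0.0129·Pd^0.44·e^(0.046·RH+f) = 0.4256 μm/a
  Sd branch = 0.0175·Sd^0.57·e^(0.008·RH+0.085·T) = 2.521 μm/a
  sum: 0.4256 + 2.521 → r_corr = 2.947 μm/a
ISO 9224: D(t) = r_corr · t^b with b = 0.813 (zinc, B1)
  D(16) = 2.947 × 16^0.813 = 2.947 × 9.527 = 28.08 μm

D(16) = 28.1 μm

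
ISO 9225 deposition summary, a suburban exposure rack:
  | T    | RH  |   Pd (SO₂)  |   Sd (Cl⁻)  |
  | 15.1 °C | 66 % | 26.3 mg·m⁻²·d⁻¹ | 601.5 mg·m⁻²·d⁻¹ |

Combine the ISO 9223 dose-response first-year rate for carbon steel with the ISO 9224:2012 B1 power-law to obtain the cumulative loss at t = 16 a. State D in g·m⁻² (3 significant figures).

carbon steel: f(T) = -0.054·(T−10) [T>10 °C] = -0.2754
  SO₂ term: 1.77·26.3^0.52·exp(0.02·66-0.2754) = 27.54
  Sd branch = 0.102·Sd^0.62·e^(0.033·RH+0.04·T) = 87.08 μm/a
  r_corr = 27.54 + 87.08 = 114.6 μm/a
Long-term exponent b (ISO 9224 Table 2, B1) = 0.523
  D(16) = 114.6 × 16^0.523 = 114.6 × 4.263 = 488.7 μm
  Mass loss = 488.7 μm × 7.85 g/cm³ = 3836 g·m⁻²

D(16) = 3.84e+03 g·m⁻²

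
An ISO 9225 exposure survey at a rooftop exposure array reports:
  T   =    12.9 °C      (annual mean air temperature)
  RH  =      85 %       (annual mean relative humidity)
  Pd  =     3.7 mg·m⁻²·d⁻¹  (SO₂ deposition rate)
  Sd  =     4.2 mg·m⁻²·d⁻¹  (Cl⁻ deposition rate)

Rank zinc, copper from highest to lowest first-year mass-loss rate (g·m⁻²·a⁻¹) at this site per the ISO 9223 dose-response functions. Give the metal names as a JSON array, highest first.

["copper", "zinc"]

zinc: T>10 °C ⇒ hinge -0.071·(12.9−10) = -0.2059
  Pd branch = 0.0129·Pd^0.44·e^(0.046·RH+f) = 0.9317 μm/a
  Cl⁻ term: 0.0175·4.2^0.57·exp(0.008·85+0.085·12.9) = 0.2343
  r_corr = 0.9317 + 0.2343 = 1.166 μm/a
  mass loss = 1.166 μm/a × 7.14 g/cm³ = 8.325 g·m⁻²·a⁻¹
copper: T>10 °C ⇒ hinge -0.080·(12.9−10) = -0.2320
  Pd branch = 0.0053·Pd^0.26·e^(0.059·RH+f) = 0.8897 μm/a
  Sd branch = 0.01025·Sd^0.27·e^(0.036·RH+0.049·T) = 0.606 μm/a
  r_corr = 0.8897 + 0.606 = 1.496 μm/a
  mass loss = 1.496 μm/a × 8.96 g/cm³ = 13.4 g·m⁻²·a⁻¹
Ordering by g·m⁻²·a⁻¹: copper (13.4) > zinc (8.33)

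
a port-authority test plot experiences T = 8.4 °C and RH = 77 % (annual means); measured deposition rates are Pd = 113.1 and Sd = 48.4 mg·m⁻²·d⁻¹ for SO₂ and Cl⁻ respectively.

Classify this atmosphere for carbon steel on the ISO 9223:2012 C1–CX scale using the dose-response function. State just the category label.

C5

carbon steel: T≤10 °C ⇒ hinge +0.150·(8.4−10) = -0.2400
  Pd branch = 1.77·Pd^0.52·e^(0.02·RH+f) = 75.92 μm/a
  Sd branch = 0.102·Sd^0.62·e^(0.033·RH+0.04·T) = 20.08 μm/a
  sum: 75.92 + 20.08 → r_corr = 96 μm/a
96 μm/a falls in (80, 200] for carbon steel → category C5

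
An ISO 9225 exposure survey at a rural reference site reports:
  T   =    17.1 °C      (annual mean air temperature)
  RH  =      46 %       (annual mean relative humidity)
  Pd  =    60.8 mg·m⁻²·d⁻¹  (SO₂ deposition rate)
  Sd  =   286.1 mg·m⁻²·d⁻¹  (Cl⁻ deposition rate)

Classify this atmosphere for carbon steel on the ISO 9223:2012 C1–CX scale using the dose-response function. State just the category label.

carbon steel: T>10 °C ⇒ hinge -0.054·(17.1−10) = -0.3834
  SO₂ term: 1.77·60.8^0.52·exp(0.02·46-0.3834) = 25.62
  Cl⁻ term: 0.102·286.1^0.62·exp(0.033·46+0.04·17.1) = 30.76
  sum: 25.62 + 30.76 → r_corr = 56.38 μm/a
ISO 9223 Table 2 (carbon steel): 50 < 56.4 ≤ 80 μm/a ⇒ C4

C4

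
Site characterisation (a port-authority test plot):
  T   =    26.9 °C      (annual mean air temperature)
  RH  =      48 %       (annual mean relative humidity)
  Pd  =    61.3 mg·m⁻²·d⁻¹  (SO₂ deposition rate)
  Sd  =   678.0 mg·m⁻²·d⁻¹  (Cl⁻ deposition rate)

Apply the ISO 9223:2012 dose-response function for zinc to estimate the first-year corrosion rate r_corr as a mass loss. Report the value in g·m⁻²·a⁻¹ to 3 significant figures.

r_corr = 75.7 g·m⁻²·a⁻¹

zinc: temperature factor f = -0.071·(16.9) = -1.1999
  SO₂ term: 0.0129·61.3^0.44·exp(0.046·48-1.1999) = 0.2162
  Cl⁻ term: 0.0175·678.0^0.57·exp(0.008·48+0.085·26.9) = 10.39
  r_corr = 0.2162 + 10.39 = 10.61 μm/a
Convert to mass loss: 10.61 μm/a × 7.14 g/cm³ = 75.73 g·m⁻²·a⁻¹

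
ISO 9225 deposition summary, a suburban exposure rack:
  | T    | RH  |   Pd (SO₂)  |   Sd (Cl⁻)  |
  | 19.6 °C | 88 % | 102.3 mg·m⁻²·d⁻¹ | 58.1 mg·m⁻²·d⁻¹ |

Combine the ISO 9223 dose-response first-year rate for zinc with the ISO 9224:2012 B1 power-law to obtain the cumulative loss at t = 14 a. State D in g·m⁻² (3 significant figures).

D(14) = 290 g·m⁻²

zinc: f(T) = -0.071·(T−10) [T>10 °C] = -0.6816
  Pd branch = 0.0129·Pd^0.44·e^(0.046·RH+f) = 2.864 μm/a
  Sd branch = 0.0175·Sd^0.57·e^(0.008·RH+0.085·T) = 1.896 μm/a
  r_corr = 2.864 + 1.896 = 4.76 μm/a
Long-term exponent b (ISO 9224 Table 2, B1) = 0.813
  D(14) = 4.76 × 14^0.813 = 4.76 × 8.547 = 40.68 μm
  Mass loss = 40.68 μm × 7.14 g/cm³ = 290.5 g·m⁻²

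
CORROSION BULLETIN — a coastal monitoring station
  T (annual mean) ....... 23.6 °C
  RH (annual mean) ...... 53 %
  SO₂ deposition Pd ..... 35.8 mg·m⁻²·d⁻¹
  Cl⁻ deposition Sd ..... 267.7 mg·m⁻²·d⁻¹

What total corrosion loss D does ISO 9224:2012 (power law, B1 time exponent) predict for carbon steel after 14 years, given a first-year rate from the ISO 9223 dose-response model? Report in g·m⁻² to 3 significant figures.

D(14) = 2.00e+03 g·m⁻²

carbon steel: temperature factor f = -0.054·(13.6) = -0.7344
  sulphur-dioxide contribution → 15.75 μm/a
  chloride contribution → 48.23 μm/a
  ⇒ r_corr(carbon steel) = 63.98 μm/a
Power-law: D(14) = r_corr · 14^0.523
  D(14) = 63.98 × 14^0.523 = 63.98 × 3.976 = 254.4 μm
  Mass loss = 254.4 μm × 7.85 g/cm³ = 1997 g·m⁻²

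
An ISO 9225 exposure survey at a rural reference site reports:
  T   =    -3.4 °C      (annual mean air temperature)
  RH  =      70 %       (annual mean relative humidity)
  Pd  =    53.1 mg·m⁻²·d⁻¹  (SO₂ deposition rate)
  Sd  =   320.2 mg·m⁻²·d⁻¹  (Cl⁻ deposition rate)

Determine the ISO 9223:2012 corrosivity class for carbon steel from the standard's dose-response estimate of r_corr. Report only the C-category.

C3

carbon steel: f(T) = +0.150·(T−10) [T≤10 °C] = -2.0100
  SO₂ term: 1.77·53.1^0.52·exp(0.02·70-2.0100) = 7.588
  Sd branch = 0.102·Sd^0.62·e^(0.033·RH+0.04·T) = 32.07 μm/a
  r_corr = 7.588 + 32.07 = 39.66 μm/a
Category bounds: 25…50 μm/a bracket r_corr ⇒ C3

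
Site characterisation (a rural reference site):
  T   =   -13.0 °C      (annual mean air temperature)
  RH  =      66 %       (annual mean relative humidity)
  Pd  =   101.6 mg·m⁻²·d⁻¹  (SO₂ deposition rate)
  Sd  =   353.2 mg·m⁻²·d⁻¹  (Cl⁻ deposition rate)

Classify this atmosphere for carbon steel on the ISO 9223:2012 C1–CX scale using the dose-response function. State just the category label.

carbon steel: temperature factor f = +0.150·(-23.0) = -3.4500
  Pd branch = 1.77·Pd^0.52·e^(0.02·RH+f) = 2.325 μm/a
  Cl⁻ term: 0.102·353.2^0.62·exp(0.033·66+0.04·-13.0) = 20.34
  r_corr = 2.325 + 20.34 = 22.67 μm/a
22.7 μm/a falls in (1.3, 25] for carbon steel → category C2

C2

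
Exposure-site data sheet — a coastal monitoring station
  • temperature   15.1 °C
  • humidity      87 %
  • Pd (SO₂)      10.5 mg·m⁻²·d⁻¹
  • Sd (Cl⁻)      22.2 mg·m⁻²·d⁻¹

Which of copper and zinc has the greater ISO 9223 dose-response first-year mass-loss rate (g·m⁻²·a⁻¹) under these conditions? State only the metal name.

copper

copper: f(T) = -0.080·(T−10) [T>10 °C] = -0.4080
  Pd branch = 0.0053·Pd^0.26·e^(0.059·RH+f) = 1.101 μm/a
  Cl⁻ term: 0.01025·22.2^0.27·exp(0.036·87+0.049·15.1) = 1.137
  r_corr = 1.101 + 1.137 = 2.238 μm/a
  mass loss = 2.238 μm/a × 8.96 g/cm³ = 20.05 g·m⁻²·a⁻¹
zinc: f(T) = -0.071·(T−10) [T>10 °C] = -0.3621
  SO₂ term: 0.0129·10.5^0.44·exp(0.046·87-0.3621) = 1.383
  Cl⁻ term: 0.0175·22.2^0.57·exp(0.008·87+0.085·15.1) = 0.7416
  r_corr = 1.383 + 0.7416 = 2.124 μm/a
  mass loss = 2.124 μm/a × 7.14 g/cm³ = 15.17 g·m⁻²·a⁻¹
Ordering by g·m⁻²·a⁻¹: copper (20.1) > zinc (15.2)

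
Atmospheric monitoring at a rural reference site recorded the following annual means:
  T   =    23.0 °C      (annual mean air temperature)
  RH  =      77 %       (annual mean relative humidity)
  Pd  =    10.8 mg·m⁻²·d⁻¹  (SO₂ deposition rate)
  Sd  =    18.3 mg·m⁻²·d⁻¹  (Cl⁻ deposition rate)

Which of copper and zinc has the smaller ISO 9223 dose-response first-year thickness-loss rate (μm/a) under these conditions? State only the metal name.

copper

copper: T>10 °C ⇒ hinge -0.080·(23.0−10) = -1.0400
  sulphur-dioxide contribution → 0.3268 μm/a
  chloride contribution → 1.109 μm/a
  total first-year rate 1.436 μm/a
zinc: T>10 °C ⇒ hinge -0.071·(23.0−10) = -0.9230
  sulphur-dioxide contribution → 0.5043 μm/a
  chloride contribution → 1.2 μm/a
  total first-year rate 1.704 μm/a
Ordering by μm/a: zinc (1.7) > copper (1.44)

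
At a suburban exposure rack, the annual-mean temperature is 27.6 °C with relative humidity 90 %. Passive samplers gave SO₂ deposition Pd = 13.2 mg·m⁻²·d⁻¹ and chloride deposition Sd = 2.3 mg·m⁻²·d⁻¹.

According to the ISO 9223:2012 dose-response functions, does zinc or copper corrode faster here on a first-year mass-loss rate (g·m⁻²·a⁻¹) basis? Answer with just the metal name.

zinc: temperature factor f = -0.071·(17.6) = -1.2496
  Pd branch = 0.0129·Pd^0.44·e^(0.046·RH+f) = 0.7226 μm/a
  Sd branch = 0.0175·Sd^0.57·e^(0.008·RH+0.085·T) = 0.6036 μm/a
  r_corr = 0.7226 + 0.6036 = 1.326 μm/a
  mass loss = 1.326 μm/a × 7.14 g/cm³ = 9.47 g·m⁻²·a⁻¹
copper: T>10 °C ⇒ hinge -0.080·(27.6−10) = -1.4080
  SO₂ term: 0.0053·13.2^0.26·exp(0.059·90-1.4080) = 0.5131
  Sd branch = 0.01025·Sd^0.27·e^(0.036·RH+0.049·T) = 1.267 μm/a
  sum: 0.5131 + 1.267 → r_corr = 1.78 μm/a
  mass loss = 1.78 μm/a × 8.96 g/cm³ = 15.95 g·m⁻²·a⁻¹
Ordering by g·m⁻²·a⁻¹: copper (16) > zinc (9.47)

copper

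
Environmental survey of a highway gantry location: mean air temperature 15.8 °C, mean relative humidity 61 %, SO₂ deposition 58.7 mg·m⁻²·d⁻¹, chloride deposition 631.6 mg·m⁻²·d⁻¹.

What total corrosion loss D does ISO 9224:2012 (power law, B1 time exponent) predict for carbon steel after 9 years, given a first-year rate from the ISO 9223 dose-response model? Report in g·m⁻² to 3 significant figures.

D(9) = 2.84e+03 g·m⁻²

carbon steel: T>10 °C ⇒ hinge -0.054·(15.8−10) = -0.3132
  SO₂ term: 1.77·58.7^0.52·exp(0.02·61-0.3132) = 36.43
  Cl⁻ term: 0.102·631.6^0.62·exp(0.033·61+0.04·15.8) = 78.27
  r_corr = 36.43 + 78.27 = 114.7 μm/a
Power-law: D(9) = r_corr · 9^0.523
  D(9) = 114.7 × 9^0.523 = 114.7 × 3.156 = 361.9 μm
  Mass loss = 361.9 μm × 7.85 g/cm³ = 2841 g·m⁻²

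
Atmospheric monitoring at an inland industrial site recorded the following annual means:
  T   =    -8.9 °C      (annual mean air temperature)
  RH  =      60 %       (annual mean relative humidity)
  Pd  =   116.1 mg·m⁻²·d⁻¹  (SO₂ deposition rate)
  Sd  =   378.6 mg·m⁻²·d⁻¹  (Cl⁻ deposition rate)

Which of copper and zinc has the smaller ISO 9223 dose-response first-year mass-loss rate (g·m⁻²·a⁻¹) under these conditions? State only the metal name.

copper: T≤10 °C ⇒ hinge +0.126·(-8.9−10) = -2.3814
  sulphur-dioxide contribution → 0.05812 μm/a
  chloride contribution → 0.2854 μm/a
  total first-year rate 0.3436 μm/a
  mass loss = 0.3436 μm/a × 8.96 g/cm³ = 3.078 g·m⁻²·a⁻¹
zinc: T≤10 °C ⇒ hinge +0.038·(-8.9−10) = -0.7182
  sulphur-dioxide contribution → 0.8051 μm/a
  chloride contribution → 0.3913 μm/a
  ⇒ r_corr(zinc) = 1.196 μm/a
  mass loss = 1.196 μm/a × 7.14 g/cm³ = 8.542 g·m⁻²·a⁻¹
Ordering by g·m⁻²·a⁻¹: zinc (8.54) > copper (3.08)

copper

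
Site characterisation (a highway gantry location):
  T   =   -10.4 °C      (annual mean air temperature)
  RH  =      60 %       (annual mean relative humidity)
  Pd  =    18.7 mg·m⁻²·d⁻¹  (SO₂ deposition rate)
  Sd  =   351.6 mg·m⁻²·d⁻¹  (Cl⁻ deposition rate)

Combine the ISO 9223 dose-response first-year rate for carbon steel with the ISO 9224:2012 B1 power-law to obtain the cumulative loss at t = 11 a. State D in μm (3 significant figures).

D(11) = 69.1 μm

carbon steel: temperature factor f = +0.150·(-20.4) = -3.0600
  SO₂ term: 1.77·18.7^0.52·exp(0.02·60-3.0600) = 1.263
  Cl⁻ term: 0.102·351.6^0.62·exp(0.033·60+0.04·-10.4) = 18.47
  sum: 1.263 + 18.47 → r_corr = 19.73 μm/a
ISO 9224: D(t) = r_corr · t^b with b = 0.523 (carbon steel, B1)
  D(11) = 19.73 × 11^0.523 = 19.73 × 3.505 = 69.15 μm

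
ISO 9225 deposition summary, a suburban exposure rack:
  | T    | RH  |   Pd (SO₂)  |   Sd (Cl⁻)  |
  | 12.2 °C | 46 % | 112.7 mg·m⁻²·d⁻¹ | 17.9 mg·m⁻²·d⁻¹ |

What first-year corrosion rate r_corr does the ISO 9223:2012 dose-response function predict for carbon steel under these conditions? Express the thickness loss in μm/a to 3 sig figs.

r_corr = 50.6 μm/a

carbon steel: temperature factor f = -0.054·(2.2) = -0.1188
  sulphur-dioxide contribution → 46.02 μm/a
  chloride contribution → 4.535 μm/a
  total first-year rate 50.55 μm/a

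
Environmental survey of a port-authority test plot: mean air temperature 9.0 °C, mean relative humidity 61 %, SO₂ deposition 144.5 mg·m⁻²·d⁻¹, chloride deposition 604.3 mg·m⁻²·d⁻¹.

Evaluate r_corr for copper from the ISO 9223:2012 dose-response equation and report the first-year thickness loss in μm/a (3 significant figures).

r_corr = 1.43 μm/a

copper: T≤10 °C ⇒ hinge +0.126·(9.0−10) = -0.1260
  Pd branch = 0.0053·Pd^0.26·e^(0.059·RH+f) = 0.6225 μm/a
  Sd branch = 0.01025·Sd^0.27·e^(0.036·RH+0.049·T) = 0.807 μm/a
  sum: 0.6225 + 0.807 → r_corr = 1.43 μm/a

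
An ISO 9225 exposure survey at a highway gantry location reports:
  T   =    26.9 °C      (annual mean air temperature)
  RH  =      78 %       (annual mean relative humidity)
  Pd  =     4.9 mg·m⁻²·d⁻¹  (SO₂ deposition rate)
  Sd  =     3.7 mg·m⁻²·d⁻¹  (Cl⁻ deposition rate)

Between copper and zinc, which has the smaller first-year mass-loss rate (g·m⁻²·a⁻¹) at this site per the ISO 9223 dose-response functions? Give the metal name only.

copper: f(T) = -0.080·(T−10) [T>10 °C] = -1.3520
  sulphur-dioxide contribution → 0.2066 μm/a
  chloride contribution → 0.9038 μm/a
  ⇒ r_corr(copper) = 1.11 μm/a
  mass loss = 1.11 μm/a × 8.96 g/cm³ = 9.95 g·m⁻²·a⁻¹
zinc: f(T) = -0.071·(T−10) [T>10 °C] = -1.1999
  sulphur-dioxide contribution → 0.2828 μm/a
  chloride contribution → 0.6775 μm/a
  ⇒ r_corr(zinc) = 0.9603 μm/a
  mass loss = 0.9603 μm/a × 7.14 g/cm³ = 6.856 g·m⁻²·a⁻¹
Ordering by g·m⁻²·a⁻¹: copper (9.95) > zinc (6.86)

zinc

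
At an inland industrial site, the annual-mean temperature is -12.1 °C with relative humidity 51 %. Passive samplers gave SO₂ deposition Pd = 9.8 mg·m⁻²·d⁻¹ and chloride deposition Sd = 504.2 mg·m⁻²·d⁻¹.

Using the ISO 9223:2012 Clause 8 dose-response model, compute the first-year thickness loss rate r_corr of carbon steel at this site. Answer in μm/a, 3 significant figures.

r_corr = 16.6 μm/a

carbon steel: temperature factor f = +0.150·(-22.1) = -3.3150
  Pd branch = 1.77·Pd^0.52·e^(0.02·RH+f) = 0.5844 μm/a
  Sd branch = 0.102·Sd^0.62·e^(0.033·RH+0.04·T) = 16.03 μm/a
  sum: 0.5844 + 16.03 → r_corr = 16.61 μm/a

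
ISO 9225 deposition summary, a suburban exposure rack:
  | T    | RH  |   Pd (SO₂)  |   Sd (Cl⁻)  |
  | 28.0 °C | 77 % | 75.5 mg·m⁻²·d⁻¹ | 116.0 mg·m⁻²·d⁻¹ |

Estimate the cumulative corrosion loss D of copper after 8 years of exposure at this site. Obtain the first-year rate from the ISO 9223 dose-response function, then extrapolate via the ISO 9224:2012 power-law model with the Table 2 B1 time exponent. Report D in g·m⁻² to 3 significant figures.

D(8) = 96.7 g·m⁻²

copper: T>10 °C ⇒ hinge -0.080·(28.0−10) = -1.4400
  Pd branch = 0.0053·Pd^0.26·e^(0.059·RH+f) = 0.3632 μm/a
  Cl⁻ term: 0.01025·116.0^0.27·exp(0.036·77+0.049·28.0) = 2.333
  sum: 0.3632 + 2.333 → r_corr = 2.696 μm/a
Power-law: D(8) = r_corr · 8^0.667
  D(8) = 2.696 × 8^0.667 = 2.696 × 4.003 = 10.79 μm
  Mass loss = 10.79 μm × 8.96 g/cm³ = 96.69 g·m⁻²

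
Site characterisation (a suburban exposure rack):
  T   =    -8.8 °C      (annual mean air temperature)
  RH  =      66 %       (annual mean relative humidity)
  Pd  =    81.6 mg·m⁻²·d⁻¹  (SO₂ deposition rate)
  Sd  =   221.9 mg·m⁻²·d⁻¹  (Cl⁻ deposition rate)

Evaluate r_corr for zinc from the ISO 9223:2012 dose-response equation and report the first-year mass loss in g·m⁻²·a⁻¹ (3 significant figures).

zinc: temperature factor f = +0.038·(-18.8) = -0.7144
  sulphur-dioxide contribution → 0.912 μm/a
  chloride contribution → 0.3054 μm/a
  total first-year rate 1.217 μm/a
Convert to mass loss: 1.217 μm/a × 7.14 g/cm³ = 8.692 g·m⁻²·a⁻¹

r_corr = 8.69 g·m⁻²·a⁻¹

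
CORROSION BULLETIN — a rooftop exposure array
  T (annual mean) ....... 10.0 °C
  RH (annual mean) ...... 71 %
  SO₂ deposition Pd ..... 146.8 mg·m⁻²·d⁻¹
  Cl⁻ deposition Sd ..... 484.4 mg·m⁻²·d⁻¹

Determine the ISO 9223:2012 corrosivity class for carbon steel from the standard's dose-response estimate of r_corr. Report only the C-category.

carbon steel: T≤10 °C ⇒ hinge +0.150·(10.0−10) = +0.0000
  SO₂ term: 1.77·146.8^0.52·exp(0.02·71+0.0000) = 98.03
  Sd branch = 0.102·Sd^0.62·e^(0.033·RH+0.04·T) = 73.23 μm/a
  r_corr = 98.03 + 73.23 = 171.3 μm/a
171 μm/a falls in (80, 200] for carbon steel → category C5

C5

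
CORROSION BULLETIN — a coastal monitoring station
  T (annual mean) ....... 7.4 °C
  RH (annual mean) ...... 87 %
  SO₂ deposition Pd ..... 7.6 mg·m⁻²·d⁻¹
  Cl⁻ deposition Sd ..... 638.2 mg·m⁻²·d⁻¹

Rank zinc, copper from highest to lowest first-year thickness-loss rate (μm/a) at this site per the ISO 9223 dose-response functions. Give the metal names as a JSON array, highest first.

["zinc", "copper"]

zinc: temperature factor f = +0.038·(-2.6) = -0.0988
  sulphur-dioxide contribution → 1.561 μm/a
  chloride contribution → 2.614 μm/a
  total first-year rate 4.175 μm/a
copper: f(T) = +0.126·(T−10) [T≤10 °C] = -0.3276
  sulphur-dioxide contribution → 1.097 μm/a
  chloride contribution → 1.931 μm/a
  total first-year rate 3.028 μm/a
Ordering by μm/a: zinc (4.17) > copper (3.03)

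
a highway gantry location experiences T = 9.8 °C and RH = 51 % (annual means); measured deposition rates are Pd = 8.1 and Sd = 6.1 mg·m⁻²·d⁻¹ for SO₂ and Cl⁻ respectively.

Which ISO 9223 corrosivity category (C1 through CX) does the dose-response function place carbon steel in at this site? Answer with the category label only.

carbon steel: temperature factor f = +0.150·(-0.2) = -0.0300
  Pd branch = 1.77·Pd^0.52·e^(0.02·RH+f) = 14.14 μm/a
  Sd branch = 0.102·Sd^0.62·e^(0.033·RH+0.04·T) = 2.493 μm/a
  r_corr = 14.14 + 2.493 = 16.63 μm/a
Category bounds: 1.3…25 μm/a bracket r_corr ⇒ C2

C2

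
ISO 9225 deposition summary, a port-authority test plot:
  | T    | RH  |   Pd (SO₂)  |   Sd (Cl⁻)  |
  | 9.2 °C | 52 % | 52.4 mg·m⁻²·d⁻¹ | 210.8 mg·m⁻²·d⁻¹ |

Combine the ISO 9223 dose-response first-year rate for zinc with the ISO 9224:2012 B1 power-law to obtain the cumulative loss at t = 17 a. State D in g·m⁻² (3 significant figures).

zinc: temperature factor f = +0.038·(-0.8) = -0.0304
  SO₂ term: 0.0129·52.4^0.44·exp(0.046·52-0.0304) = 0.7811
  Cl⁻ term: 0.0175·210.8^0.57·exp(0.008·52+0.085·9.2) = 1.224
  r_corr = 0.7811 + 1.224 = 2.006 μm/a
Power-law: D(17) = r_corr · 17^0.813
  D(17) = 2.006 × 17^0.813 = 2.006 × 10.01 = 20.07 μm
  Mass loss = 20.07 μm × 7.14 g/cm³ = 143.3 g·m⁻²

D(17) = 143 g·m⁻²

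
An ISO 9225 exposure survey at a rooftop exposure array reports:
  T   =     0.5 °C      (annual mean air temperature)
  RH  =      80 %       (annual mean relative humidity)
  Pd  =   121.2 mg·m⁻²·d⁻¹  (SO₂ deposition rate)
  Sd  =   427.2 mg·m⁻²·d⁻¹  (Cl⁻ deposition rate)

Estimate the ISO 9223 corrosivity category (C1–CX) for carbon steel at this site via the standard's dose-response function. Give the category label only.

C5

carbon steel: T≤10 °C ⇒ hinge +0.150·(0.5−10) = -1.4250
  Pd branch = 1.77·Pd^0.52·e^(0.02·RH+f) = 25.55 μm/a
  Sd branch = 0.102·Sd^0.62·e^(0.033·RH+0.04·T) = 62.35 μm/a
  r_corr = 25.55 + 62.35 = 87.9 μm/a
87.9 μm/a falls in (80, 200] for carbon steel → category C5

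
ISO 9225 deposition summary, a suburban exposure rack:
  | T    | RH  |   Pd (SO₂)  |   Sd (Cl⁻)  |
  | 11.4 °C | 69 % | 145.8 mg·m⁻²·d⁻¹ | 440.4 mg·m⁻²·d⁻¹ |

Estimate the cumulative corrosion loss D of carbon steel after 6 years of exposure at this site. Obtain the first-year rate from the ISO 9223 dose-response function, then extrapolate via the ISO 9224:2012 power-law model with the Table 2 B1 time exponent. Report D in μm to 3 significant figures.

D(6) = 397 μm

carbon steel: temperature factor f = -0.054·(1.4) = -0.0756
  SO₂ term: 1.77·145.8^0.52·exp(0.02·69-0.0756) = 87.02
  Cl⁻ term: 0.102·440.4^0.62·exp(0.033·69+0.04·11.4) = 68.35
  r_corr = 87.02 + 68.35 = 155.4 μm/a
Long-term exponent b (ISO 9224 Table 2, B1) = 0.523
  D(6) = 155.4 × 6^0.523 = 155.4 × 2.553 = 396.6 μm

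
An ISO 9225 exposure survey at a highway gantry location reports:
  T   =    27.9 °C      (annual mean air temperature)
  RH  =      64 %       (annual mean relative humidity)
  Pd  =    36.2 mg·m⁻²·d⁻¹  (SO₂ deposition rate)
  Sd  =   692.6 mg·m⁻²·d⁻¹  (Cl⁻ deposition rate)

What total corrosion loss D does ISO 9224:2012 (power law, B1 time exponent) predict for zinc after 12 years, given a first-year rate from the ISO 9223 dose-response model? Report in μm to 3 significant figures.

zinc: T>10 °C ⇒ hinge -0.071·(27.9−10) = -1.2709
  Pd branch = 0.0129·Pd^0.44·e^(0.046·RH+f) = 0.3335 μm/a
  Sd branch = 0.0175·Sd^0.57·e^(0.008·RH+0.085·T) = 13.01 μm/a
  sum: 0.3335 + 13.01 → r_corr = 13.35 μm/a
ISO 9224: D(t) = r_corr · t^b with b = 0.813 (zinc, B1)
  D(12) = 13.35 × 12^0.813 = 13.35 × 7.54 = 100.6 μm

D(12) = 101 μm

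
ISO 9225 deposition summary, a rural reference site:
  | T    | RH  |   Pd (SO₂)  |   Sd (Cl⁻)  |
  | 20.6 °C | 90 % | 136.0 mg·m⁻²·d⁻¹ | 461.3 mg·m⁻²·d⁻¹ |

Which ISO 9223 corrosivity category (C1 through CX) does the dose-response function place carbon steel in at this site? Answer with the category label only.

carbon steel: f(T) = -0.054·(T−10) [T>10 °C] = -0.5724
  SO₂ term: 1.77·136.0^0.52·exp(0.02·90-0.5724) = 77.72
  Cl⁻ term: 0.102·461.3^0.62·exp(0.033·90+0.04·20.6) = 203.2
  r_corr = 77.72 + 203.2 = 281 μm/a
Category bounds: 200…700 μm/a bracket r_corr ⇒ CX

CX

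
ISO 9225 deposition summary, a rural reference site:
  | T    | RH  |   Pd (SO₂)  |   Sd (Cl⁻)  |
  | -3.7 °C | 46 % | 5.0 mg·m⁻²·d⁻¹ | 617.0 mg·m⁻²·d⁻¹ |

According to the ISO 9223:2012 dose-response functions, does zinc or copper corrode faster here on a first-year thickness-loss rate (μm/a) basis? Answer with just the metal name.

zinc: T≤10 °C ⇒ hinge +0.038·(-3.7−10) = -0.5206
  sulphur-dioxide contribution → 0.1291 μm/a
  chloride contribution → 0.719 μm/a
  total first-year rate 0.8481 μm/a
copper: f(T) = +0.126·(T−10) [T≤10 °C] = -1.7262
  sulphur-dioxide contribution → 0.02163 μm/a
  chloride contribution → 0.2538 μm/a
  total first-year rate 0.2755 μm/a
Ordering by μm/a: zinc (0.848) > copper (0.275)

zinc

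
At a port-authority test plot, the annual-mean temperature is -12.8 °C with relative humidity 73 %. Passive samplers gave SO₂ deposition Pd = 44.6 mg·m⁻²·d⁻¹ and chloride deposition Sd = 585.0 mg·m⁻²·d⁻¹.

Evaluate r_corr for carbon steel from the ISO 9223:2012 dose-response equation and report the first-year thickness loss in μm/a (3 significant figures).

r_corr = 37.1 μm/a

carbon steel: temperature factor f = +0.150·(-22.8) = -3.4200
  Pd branch = 1.77·Pd^0.52·e^(0.02·RH+f) = 1.796 μm/a
  Sd branch = 0.102·Sd^0.62·e^(0.033·RH+0.04·T) = 35.33 μm/a
  r_corr = 1.796 + 35.33 = 37.12 μm/a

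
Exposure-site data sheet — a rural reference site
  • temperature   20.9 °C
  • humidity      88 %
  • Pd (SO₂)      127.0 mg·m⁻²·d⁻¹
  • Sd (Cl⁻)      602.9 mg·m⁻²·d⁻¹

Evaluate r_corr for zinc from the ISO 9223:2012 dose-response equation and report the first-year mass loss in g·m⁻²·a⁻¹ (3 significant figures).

zinc: temperature factor f = -0.071·(10.9) = -0.7739
  sulphur-dioxide contribution → 2.872 μm/a
  chloride contribution → 8.036 μm/a
  ⇒ r_corr(zinc) = 10.91 μm/a
Convert to mass loss: 10.91 μm/a × 7.14 g/cm³ = 77.88 g·m⁻²·a⁻¹

r_corr = 77.9 g·m⁻²·a⁻¹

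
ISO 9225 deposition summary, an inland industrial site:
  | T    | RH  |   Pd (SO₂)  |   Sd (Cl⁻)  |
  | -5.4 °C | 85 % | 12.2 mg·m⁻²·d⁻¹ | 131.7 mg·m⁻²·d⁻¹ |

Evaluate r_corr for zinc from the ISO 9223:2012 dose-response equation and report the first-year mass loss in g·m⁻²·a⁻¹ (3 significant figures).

zinc: temperature factor f = +0.038·(-15.4) = -0.5852
  sulphur-dioxide contribution → 1.078 μm/a
  chloride contribution → 0.3525 μm/a
  ⇒ r_corr(zinc) = 1.43 μm/a
Convert to mass loss: 1.43 μm/a × 7.14 g/cm³ = 10.21 g·m⁻²·a⁻¹

r_corr = 10.2 g·m⁻²·a⁻¹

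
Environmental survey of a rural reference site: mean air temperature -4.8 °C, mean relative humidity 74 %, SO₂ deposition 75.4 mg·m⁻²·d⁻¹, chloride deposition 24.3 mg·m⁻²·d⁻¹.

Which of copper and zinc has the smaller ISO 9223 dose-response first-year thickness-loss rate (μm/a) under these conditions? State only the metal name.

copper: f(T) = +0.126·(T−10) [T≤10 °C] = -1.8648
  SO₂ term: 0.0053·75.4^0.26·exp(0.059·74-1.8648) = 0.1989
  Sd branch = 0.01025·Sd^0.27·e^(0.036·RH+0.049·T) = 0.2752 μm/a
  r_corr = 0.1989 + 0.2752 = 0.4741 μm/a
zinc: f(T) = +0.038·(T−10) [T≤10 °C] = -0.5624
  Pd branch = 0.0129·Pd^0.44·e^(0.046·RH+f) = 1.482 μm/a
  Sd branch = 0.0175·Sd^0.57·e^(0.008·RH+0.085·T) = 0.1296 μm/a
  sum: 1.482 + 0.1296 → r_corr = 1.611 μm/a
Ordering by μm/a: zinc (1.61) > copper (0.474)

copper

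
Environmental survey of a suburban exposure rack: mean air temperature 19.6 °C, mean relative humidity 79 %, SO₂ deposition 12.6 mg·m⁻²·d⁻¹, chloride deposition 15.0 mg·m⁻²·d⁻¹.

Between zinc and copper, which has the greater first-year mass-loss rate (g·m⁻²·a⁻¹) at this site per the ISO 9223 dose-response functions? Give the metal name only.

copper

zinc: temperature factor f = -0.071·(9.6) = -0.6816
  Pd branch = 0.0129·Pd^0.44·e^(0.046·RH+f) = 0.7533 μm/a
  Cl⁻ term: 0.0175·15.0^0.57·exp(0.008·79+0.085·19.6) = 0.8155
  r_corr = 0.7533 + 0.8155 = 1.569 μm/a
  mass loss = 1.569 μm/a × 7.14 g/cm³ = 11.2 g·m⁻²·a⁻¹
copper: f(T) = -0.080·(T−10) [T>10 °C] = -0.7680
  SO₂ term: 0.0053·12.6^0.26·exp(0.059·79-0.7680) = 0.5024
  Sd branch = 0.01025·Sd^0.27·e^(0.036·RH+0.049·T) = 0.9561 μm/a
  sum: 0.5024 + 0.9561 → r_corr = 1.459 μm/a
  mass loss = 1.459 μm/a × 8.96 g/cm³ = 13.07 g·m⁻²·a⁻¹
Ordering by g·m⁻²·a⁻¹: copper (13.1) > zinc (11.2)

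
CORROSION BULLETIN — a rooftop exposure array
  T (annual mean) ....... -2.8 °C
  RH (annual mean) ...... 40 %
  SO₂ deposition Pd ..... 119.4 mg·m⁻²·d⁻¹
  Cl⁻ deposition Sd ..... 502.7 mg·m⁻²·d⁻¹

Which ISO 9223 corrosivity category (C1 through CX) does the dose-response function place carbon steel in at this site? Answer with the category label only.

C2

carbon steel: T≤10 °C ⇒ hinge +0.150·(-2.8−10) = -1.9200
  Pd branch = 1.77·Pd^0.52·e^(0.02·RH+f) = 6.944 μm/a
  Sd branch = 0.102·Sd^0.62·e^(0.033·RH+0.04·T) = 16.15 μm/a
  sum: 6.944 + 16.15 → r_corr = 23.09 μm/a
ISO 9223 Table 2 (carbon steel): 1.3 < 23.1 ≤ 25 μm/a ⇒ C2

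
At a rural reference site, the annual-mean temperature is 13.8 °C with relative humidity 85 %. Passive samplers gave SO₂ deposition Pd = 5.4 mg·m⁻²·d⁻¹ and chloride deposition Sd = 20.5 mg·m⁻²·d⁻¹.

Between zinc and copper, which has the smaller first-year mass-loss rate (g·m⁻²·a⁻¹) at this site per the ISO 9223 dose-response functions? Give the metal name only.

zinc: f(T) = -0.071·(T−10) [T>10 °C] = -0.2698
  sulphur-dioxide contribution → 1.032 μm/a
  chloride contribution → 0.6244 μm/a
  ⇒ r_corr(zinc) = 1.657 μm/a
  mass loss = 1.657 μm/a × 7.14 g/cm³ = 11.83 g·m⁻²·a⁻¹
copper: T>10 °C ⇒ hinge -0.080·(13.8−10) = -0.3040
  sulphur-dioxide contribution → 0.9134 μm/a
  chloride contribution → 0.9716 μm/a
  ⇒ r_corr(copper) = 1.885 μm/a
  mass loss = 1.885 μm/a × 8.96 g/cm³ = 16.89 g·m⁻²·a⁻¹
Ordering by g·m⁻²·a⁻¹: copper (16.9) > zinc (11.8)

zinc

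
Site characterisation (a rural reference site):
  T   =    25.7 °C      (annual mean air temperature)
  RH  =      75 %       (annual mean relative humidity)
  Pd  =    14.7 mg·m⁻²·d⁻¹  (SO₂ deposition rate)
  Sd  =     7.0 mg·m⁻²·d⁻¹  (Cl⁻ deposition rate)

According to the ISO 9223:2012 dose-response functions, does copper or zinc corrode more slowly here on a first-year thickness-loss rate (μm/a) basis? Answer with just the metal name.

copper

copper: T>10 °C ⇒ hinge -0.080·(25.7−10) = -1.2560
  SO₂ term: 0.0053·14.7^0.26·exp(0.059·75-1.2560) = 0.2535
  Sd branch = 0.01025·Sd^0.27·e^(0.036·RH+0.049·T) = 0.9087 μm/a
  sum: 0.2535 + 0.9087 → r_corr = 1.162 μm/a
zinc: temperature factor f = -0.071·(15.7) = -1.1147
  SO₂ term: 0.0129·14.7^0.44·exp(0.046·75-1.1147) = 0.4349
  Cl⁻ term: 0.0175·7.0^0.57·exp(0.008·75+0.085·25.7) = 0.8591
  sum: 0.4349 + 0.8591 → r_corr = 1.294 μm/a
Ordering by μm/a: zinc (1.29) > copper (1.16)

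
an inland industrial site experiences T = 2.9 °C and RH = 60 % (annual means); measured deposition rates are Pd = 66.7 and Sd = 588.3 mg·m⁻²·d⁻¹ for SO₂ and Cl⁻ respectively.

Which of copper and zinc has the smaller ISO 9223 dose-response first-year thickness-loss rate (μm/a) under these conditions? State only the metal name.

copper

copper: T≤10 °C ⇒ hinge +0.126·(2.9−10) = -0.8946
  Pd branch = 0.0053·Pd^0.26·e^(0.059·RH+f) = 0.2226 μm/a
  Sd branch = 0.01025·Sd^0.27·e^(0.036·RH+0.049·T) = 0.5732 μm/a
  sum: 0.2226 + 0.5732 → r_corr = 0.7958 μm/a
zinc: temperature factor f = +0.038·(-7.1) = -0.2698
  SO₂ term: 0.0129·66.7^0.44·exp(0.046·60-0.2698) = 0.9878
  Cl⁻ term: 0.0175·588.3^0.57·exp(0.008·60+0.085·2.9) = 1.372
  r_corr = 0.9878 + 1.372 = 2.359 μm/a
Ordering by μm/a: zinc (2.36) > copper (0.796)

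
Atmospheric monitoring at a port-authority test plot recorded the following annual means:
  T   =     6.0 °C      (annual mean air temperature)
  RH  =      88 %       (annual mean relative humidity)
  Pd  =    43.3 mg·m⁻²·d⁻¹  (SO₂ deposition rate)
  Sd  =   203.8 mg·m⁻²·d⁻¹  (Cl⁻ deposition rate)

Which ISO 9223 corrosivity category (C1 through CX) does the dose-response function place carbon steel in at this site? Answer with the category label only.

carbon steel: f(T) = +0.150·(T−10) [T≤10 °C] = -0.6000
  sulphur-dioxide contribution → 40.06 μm/a
  chloride contribution → 63.93 μm/a
  ⇒ r_corr(carbon steel) = 104 μm/a
ISO 9223 Table 2 (carbon steel): 80 < 104 ≤ 200 μm/a ⇒ C5

C5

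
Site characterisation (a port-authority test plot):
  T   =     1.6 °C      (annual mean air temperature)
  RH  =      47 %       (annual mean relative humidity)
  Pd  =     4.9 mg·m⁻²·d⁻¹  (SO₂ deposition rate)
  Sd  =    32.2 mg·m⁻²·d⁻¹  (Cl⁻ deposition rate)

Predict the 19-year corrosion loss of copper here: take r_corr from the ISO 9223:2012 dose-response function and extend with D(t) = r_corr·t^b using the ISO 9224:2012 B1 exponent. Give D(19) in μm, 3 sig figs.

copper: f(T) = +0.126·(T−10) [T≤10 °C] = -1.0584
  SO₂ term: 0.0053·4.9^0.26·exp(0.059·47-1.0584) = 0.0445
  Sd branch = 0.01025·Sd^0.27·e^(0.036·RH+0.049·T) = 0.1537 μm/a
  r_corr = 0.0445 + 0.1537 = 0.1982 μm/a
Power-law: D(19) = r_corr · 19^0.667
  D(19) = 0.1982 × 19^0.667 = 0.1982 × 7.127 = 1.413 μm

D(19) = 1.41 μm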